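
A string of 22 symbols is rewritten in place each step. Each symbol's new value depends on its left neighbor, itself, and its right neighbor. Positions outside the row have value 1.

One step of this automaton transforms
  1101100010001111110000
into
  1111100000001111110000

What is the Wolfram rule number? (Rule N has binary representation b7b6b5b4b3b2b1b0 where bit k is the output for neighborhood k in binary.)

232

position 0: 111 → 1  (bit 7 = 1)
position 1: 110 → 1  (bit 6 = 1)
position 2: 101 → 1  (bit 5 = 1)
position 5: 100 → 0  (bit 4 = 0)
position 3: 011 → 1  (bit 3 = 1)
position 8: 010 → 0  (bit 2 = 0)
position 7: 001 → 0  (bit 1 = 0)
position 6: 000 → 0  (bit 0 = 0)
bits b7..b0 = 11101000 = 232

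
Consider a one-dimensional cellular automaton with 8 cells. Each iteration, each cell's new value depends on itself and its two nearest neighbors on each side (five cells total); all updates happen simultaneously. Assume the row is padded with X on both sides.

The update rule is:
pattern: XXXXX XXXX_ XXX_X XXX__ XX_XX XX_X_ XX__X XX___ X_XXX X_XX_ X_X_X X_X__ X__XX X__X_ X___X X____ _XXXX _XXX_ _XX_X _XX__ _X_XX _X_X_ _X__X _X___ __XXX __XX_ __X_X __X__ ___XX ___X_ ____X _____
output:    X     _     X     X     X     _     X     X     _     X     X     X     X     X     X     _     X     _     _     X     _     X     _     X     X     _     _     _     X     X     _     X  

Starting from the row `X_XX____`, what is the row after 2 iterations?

XXXXX__X
XXX_XXXX

XXX_XXXX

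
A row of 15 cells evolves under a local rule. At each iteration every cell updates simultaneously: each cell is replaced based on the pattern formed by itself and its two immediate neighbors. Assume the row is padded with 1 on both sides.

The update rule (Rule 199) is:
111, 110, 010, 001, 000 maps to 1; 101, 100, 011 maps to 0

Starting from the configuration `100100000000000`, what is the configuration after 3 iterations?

101101011111111

iteration 1: 101101111111111
iteration 2: 100100111111111
iteration 3: 101101011111111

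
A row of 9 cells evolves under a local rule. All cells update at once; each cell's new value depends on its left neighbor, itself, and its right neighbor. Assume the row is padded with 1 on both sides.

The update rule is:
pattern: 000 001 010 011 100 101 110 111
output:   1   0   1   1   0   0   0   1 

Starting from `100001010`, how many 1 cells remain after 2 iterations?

3

001101010
001001010
count of 1: 3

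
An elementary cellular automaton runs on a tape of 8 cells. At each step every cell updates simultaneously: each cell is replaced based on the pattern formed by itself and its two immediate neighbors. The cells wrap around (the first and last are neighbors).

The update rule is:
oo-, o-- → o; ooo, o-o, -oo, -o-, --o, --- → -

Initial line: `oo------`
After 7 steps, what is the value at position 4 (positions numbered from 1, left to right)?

-

-oo-----
--oo----
---oo---
----oo--
-----oo-
------oo
o------o
position 4 holds -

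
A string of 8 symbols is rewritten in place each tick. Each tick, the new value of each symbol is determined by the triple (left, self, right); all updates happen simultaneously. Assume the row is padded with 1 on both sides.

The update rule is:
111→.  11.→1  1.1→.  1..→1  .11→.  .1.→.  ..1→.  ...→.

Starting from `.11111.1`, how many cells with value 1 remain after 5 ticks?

2

tick 1: .....1..
tick 2: 1.....1.
tick 3: 11......
tick 4: .11.....
tick 5: ..11....
count of 1: 2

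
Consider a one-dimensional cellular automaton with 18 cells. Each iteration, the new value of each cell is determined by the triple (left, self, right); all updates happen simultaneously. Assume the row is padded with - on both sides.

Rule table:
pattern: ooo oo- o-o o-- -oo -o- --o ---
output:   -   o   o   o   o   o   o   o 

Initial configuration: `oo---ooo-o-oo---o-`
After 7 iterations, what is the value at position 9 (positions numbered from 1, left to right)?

o

oooooo-ooooooooooo
o----ooo---------o
oooooo-ooooooooooo  (repeats iteration 1; period 2)
iteration 7: oooooo-ooooooooooo
position 9 holds o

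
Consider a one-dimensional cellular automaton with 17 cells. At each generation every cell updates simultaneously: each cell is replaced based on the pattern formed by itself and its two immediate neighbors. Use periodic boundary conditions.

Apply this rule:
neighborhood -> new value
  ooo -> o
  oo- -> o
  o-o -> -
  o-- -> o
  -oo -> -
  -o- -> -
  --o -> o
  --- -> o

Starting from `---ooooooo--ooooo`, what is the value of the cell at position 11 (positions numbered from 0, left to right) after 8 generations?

o

generation 1: ooo-oooooooo-oooo
generation 2: ooo--ooooooo--ooo
generation 3: ooooo-oooooooo-oo
generation 4: ooooo--ooooooo--o
generation 5: ooooooo-oooooooo-
generation 6: -oooooo--ooooooo-
generation 7: o-ooooooo-ooooooo
generation 8: o--oooooo--oooooo
position 11 holds o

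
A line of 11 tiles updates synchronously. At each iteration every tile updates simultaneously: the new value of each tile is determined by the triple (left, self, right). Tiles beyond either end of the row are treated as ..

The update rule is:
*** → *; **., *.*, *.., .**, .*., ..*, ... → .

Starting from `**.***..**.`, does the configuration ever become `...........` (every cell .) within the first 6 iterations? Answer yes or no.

....*......
...........
all cells are . at iteration 2

yes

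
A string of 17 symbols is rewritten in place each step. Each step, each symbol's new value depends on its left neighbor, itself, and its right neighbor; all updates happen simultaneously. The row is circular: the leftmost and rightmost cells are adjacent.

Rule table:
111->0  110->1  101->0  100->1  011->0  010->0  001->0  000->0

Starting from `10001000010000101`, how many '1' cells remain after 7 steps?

4

step 1: 11000100001000000
step 2: 01100010000100000
step 3: 00110001000010000
step 4: 00011000100001000
step 5: 00001100010000100
step 6: 00000110001000010
step 7: 00000011000100001
count of 1: 4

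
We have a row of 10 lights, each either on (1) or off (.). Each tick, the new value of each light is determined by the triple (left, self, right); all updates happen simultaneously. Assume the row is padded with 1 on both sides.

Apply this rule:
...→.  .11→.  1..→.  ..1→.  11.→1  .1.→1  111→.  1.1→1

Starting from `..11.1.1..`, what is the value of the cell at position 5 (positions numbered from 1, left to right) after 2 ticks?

...11111..
.......1..
position 5 holds .

.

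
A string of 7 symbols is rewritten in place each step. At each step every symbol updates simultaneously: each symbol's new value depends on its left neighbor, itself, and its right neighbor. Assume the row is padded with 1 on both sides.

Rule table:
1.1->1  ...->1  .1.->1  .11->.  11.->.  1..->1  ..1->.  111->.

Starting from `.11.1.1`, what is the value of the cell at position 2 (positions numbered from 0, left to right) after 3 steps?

1..111.
.1....1
11111..
position 2 holds 1

1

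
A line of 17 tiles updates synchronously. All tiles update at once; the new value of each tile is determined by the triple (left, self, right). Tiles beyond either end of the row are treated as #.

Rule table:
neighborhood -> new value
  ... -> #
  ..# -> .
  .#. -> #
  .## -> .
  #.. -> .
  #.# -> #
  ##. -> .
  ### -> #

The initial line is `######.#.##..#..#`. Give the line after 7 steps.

#####.###....#...
####.#.#..##.#.#.
###.####....#####
##.#.##..##..####
#.###.........###
.#.#..#######..##
####...#####....#

####...#####....#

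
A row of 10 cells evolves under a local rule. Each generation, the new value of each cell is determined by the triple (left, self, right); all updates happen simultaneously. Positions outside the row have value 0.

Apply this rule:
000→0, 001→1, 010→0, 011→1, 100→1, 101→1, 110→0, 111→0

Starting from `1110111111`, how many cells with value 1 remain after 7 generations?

5

1001100000
0111010000
1100101000
1011010100
0110101010
1101010101
1010101010
count of 1: 5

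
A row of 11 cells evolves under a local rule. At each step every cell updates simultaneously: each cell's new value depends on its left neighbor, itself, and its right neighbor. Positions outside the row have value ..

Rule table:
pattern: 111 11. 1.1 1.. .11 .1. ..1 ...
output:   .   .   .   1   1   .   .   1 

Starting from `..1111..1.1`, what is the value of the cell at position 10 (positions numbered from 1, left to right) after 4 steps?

1.1...1....
...11..1111
11.1.1.1...
1.......111
position 10 holds 1

1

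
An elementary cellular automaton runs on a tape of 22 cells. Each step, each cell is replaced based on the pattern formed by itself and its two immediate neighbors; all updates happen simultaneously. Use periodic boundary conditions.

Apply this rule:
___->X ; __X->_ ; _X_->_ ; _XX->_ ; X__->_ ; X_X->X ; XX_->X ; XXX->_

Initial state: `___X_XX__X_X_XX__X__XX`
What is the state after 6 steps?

_X__X_X___X_X_X______X
X____X__X__X_X__XXXX__
__XX________X______X__
X__X_XXXXXX___XXXX___X
X___X_____X_X____X_X__
__X___XXX__X__XX__X___

__X___XXX__X__XX__X___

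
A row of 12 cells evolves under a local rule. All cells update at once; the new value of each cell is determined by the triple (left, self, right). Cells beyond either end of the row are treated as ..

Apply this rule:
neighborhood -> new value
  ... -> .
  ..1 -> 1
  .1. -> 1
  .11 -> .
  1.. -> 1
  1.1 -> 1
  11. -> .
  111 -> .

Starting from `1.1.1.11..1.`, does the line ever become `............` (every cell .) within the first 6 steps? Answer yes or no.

step 1: 111111..1111
step 2: ......11....
step 3: .....1..1...
step 4: ....111111..
step 5: ...1......1.
step 6: ..111....111
step 6 is ..111....111, still not uniform .

no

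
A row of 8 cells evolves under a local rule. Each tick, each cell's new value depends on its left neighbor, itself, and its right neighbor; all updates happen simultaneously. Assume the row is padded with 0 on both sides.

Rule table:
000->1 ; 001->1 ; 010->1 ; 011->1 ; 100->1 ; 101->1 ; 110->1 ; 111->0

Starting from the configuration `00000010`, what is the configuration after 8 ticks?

10000001

tick 1: 11111111
tick 2: 10000001
tick 3: 11111111  (repeats tick 1; period 2)
tick 8: 10000001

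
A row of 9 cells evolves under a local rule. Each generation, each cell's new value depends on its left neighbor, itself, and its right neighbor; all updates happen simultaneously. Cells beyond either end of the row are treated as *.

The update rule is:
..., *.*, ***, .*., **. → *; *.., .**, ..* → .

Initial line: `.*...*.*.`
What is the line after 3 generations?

******.**

generation 1: **.*.****
generation 2: *****.***
generation 3: ******.**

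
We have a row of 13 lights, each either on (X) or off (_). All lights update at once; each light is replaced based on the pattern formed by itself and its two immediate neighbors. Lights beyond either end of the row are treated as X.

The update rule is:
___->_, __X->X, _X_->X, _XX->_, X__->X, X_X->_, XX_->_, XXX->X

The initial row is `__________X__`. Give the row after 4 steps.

X________XXXX
_X______X_XXX
_XX____XX__XX
___X__X__XX_X

___X__X__XX_X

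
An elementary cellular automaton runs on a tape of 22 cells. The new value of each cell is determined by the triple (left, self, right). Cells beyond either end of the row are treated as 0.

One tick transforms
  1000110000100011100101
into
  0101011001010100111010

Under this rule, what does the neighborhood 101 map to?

At position 20 the neighborhood is 101; the next row has 1 there.

1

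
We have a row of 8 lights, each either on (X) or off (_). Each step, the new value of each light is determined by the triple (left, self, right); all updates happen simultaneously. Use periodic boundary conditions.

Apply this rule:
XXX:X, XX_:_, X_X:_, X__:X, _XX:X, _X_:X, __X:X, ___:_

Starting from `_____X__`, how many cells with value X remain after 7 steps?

5

____XXX_
___XXX_X
X_XXX__X
__XX_XXX
XXX__XX_
XX_XXX__
X__XX_XX
count of X: 5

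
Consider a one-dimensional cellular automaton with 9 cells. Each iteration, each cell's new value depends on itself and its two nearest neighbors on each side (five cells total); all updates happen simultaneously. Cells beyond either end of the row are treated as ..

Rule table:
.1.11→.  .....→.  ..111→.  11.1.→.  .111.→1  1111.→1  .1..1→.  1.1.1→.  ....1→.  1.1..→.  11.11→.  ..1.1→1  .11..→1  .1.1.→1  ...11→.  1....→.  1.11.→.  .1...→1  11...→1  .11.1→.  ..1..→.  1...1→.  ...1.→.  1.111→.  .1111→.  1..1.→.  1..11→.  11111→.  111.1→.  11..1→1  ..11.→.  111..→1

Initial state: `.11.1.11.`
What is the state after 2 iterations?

iteration 1: .......11
iteration 2: ........1

........1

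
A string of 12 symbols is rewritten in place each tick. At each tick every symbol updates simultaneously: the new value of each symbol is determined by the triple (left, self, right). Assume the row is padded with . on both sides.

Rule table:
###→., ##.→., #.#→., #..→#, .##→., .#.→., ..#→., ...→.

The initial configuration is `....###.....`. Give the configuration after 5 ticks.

tick 1: .......#....
tick 2: ........#...
tick 3: .........#..
tick 4: ..........#.
tick 5: ...........#

...........#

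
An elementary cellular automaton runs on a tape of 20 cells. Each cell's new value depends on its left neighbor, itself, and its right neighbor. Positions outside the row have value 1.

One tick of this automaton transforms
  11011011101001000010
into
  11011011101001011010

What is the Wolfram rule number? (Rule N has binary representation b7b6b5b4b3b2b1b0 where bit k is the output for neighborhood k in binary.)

position 0: 111 → 1  (bit 7 = 1)
position 1: 110 → 1  (bit 6 = 1)
position 2: 101 → 0  (bit 5 = 0)
position 11: 100 → 0  (bit 4 = 0)
position 3: 011 → 1  (bit 3 = 1)
position 10: 010 → 1  (bit 2 = 1)
position 12: 001 → 0  (bit 1 = 0)
position 15: 000 → 1  (bit 0 = 1)
bits b7..b0 = 11001101 = 205

205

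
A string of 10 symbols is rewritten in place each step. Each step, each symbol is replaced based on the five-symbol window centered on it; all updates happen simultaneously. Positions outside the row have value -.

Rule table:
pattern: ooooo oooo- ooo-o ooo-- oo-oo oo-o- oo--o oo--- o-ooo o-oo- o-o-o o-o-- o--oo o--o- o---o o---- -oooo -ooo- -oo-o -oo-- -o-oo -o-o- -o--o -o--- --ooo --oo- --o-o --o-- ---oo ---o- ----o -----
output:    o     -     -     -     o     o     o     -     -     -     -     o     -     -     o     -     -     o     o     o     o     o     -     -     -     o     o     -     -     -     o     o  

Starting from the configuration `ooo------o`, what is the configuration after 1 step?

-o---ooo--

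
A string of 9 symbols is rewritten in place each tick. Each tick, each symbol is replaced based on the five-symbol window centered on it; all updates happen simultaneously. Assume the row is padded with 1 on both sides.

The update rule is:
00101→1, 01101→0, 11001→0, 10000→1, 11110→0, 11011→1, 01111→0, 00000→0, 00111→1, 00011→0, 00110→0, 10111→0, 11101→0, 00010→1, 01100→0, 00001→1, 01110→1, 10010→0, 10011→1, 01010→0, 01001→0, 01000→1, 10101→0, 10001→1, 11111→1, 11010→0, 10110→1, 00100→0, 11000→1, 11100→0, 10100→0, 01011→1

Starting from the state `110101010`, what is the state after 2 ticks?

000000001
110000101

110000101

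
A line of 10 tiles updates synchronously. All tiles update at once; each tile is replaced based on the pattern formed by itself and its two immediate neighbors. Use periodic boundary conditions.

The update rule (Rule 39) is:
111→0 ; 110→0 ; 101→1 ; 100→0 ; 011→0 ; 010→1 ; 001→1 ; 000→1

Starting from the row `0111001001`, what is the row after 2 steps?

0011100100

step 1: 1000011011
step 2: 0011100100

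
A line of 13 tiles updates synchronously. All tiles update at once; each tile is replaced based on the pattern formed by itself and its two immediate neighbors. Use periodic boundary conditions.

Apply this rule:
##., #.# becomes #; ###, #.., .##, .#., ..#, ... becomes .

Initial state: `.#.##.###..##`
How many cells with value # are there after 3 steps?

3

#.#.##..#...#
##.#.#.......
.##.#........
count of #: 3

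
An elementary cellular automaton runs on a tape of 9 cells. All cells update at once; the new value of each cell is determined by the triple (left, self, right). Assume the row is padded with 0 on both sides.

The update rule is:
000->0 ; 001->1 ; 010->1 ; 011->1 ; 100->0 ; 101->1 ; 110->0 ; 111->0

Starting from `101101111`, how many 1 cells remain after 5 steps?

111011000
100110000
101100000
111000000
100000000
count of 1: 1

1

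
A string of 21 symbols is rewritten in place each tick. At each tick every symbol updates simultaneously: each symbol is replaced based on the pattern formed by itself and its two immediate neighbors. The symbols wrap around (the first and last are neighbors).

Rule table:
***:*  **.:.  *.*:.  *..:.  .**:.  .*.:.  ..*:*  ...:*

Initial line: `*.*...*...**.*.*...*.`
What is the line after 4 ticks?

tick 1: ....**..**.......**..
tick 2: ****...*...******...*
tick 3: ***..**..**.****..**.
tick 4: .*..*...*....**..*...

.*..*...*....**..*...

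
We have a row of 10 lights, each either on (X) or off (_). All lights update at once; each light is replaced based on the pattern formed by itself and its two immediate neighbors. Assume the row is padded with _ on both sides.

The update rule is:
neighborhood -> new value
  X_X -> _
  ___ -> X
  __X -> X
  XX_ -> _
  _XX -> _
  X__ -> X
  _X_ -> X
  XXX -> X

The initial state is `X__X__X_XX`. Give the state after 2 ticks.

XXXXXXX___
_XXXXX_XXX

_XXXXX_XXX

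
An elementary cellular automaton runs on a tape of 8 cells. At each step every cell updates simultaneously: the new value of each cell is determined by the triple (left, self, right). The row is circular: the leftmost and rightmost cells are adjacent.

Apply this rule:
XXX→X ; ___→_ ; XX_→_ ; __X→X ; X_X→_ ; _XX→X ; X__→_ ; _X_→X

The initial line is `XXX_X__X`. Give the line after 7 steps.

__XX__XX

step 1: XX__X_XX
step 2: X__XX_XX
step 3: __XX__XX
step 4: _XX__XX_
step 5: XX__XX__
step 6: X__XX__X
step 7: __XX__XX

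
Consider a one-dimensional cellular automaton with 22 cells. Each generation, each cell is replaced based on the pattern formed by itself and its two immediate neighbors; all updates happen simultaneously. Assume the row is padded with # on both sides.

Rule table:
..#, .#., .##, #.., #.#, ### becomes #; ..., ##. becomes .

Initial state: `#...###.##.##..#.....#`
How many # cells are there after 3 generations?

18

.#.###.##.##.####...##
#####.##.##.####.#.###
####.##.##.####.######
count of #: 18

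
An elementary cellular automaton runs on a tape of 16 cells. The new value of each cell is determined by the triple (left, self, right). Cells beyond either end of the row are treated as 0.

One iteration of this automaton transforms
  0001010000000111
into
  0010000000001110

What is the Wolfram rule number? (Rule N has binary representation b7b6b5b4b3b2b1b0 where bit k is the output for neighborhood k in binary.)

position 14: 111 → 1  (bit 7 = 1)
position 15: 110 → 0  (bit 6 = 0)
position 4: 101 → 0  (bit 5 = 0)
position 6: 100 → 0  (bit 4 = 0)
position 13: 011 → 1  (bit 3 = 1)
position 3: 010 → 0  (bit 2 = 0)
position 2: 001 → 1  (bit 1 = 1)
position 0: 000 → 0  (bit 0 = 0)
bits b7..b0 = 10001010 = 138

138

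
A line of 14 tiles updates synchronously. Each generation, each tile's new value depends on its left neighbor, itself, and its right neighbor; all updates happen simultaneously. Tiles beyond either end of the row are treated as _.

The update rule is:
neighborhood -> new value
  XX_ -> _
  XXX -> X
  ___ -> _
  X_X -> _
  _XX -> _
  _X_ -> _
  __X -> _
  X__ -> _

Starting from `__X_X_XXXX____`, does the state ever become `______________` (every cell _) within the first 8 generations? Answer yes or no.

_______XX_____
______________
all cells are _ at generation 2

yes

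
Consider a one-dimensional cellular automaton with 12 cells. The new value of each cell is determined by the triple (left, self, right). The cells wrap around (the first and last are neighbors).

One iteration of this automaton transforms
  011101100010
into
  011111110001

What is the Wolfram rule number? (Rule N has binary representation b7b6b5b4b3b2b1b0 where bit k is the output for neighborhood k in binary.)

position 2: 111 → 1  (bit 7 = 1)
position 3: 110 → 1  (bit 6 = 1)
position 4: 101 → 1  (bit 5 = 1)
position 7: 100 → 1  (bit 4 = 1)
position 1: 011 → 1  (bit 3 = 1)
position 10: 010 → 0  (bit 2 = 0)
position 0: 001 → 0  (bit 1 = 0)
position 8: 000 → 0  (bit 0 = 0)
bits b7..b0 = 11111000 = 248

248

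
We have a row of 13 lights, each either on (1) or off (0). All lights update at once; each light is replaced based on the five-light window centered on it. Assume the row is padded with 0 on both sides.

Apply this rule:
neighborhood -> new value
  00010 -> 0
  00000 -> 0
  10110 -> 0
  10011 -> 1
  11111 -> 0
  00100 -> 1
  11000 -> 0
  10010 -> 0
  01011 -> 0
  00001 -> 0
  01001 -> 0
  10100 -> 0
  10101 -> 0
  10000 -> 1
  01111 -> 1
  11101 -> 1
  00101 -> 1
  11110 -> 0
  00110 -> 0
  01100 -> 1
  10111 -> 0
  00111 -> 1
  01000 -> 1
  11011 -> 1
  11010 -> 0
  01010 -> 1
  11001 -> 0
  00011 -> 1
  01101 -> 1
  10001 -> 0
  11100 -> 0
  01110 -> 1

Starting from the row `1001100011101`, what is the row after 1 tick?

1010100111100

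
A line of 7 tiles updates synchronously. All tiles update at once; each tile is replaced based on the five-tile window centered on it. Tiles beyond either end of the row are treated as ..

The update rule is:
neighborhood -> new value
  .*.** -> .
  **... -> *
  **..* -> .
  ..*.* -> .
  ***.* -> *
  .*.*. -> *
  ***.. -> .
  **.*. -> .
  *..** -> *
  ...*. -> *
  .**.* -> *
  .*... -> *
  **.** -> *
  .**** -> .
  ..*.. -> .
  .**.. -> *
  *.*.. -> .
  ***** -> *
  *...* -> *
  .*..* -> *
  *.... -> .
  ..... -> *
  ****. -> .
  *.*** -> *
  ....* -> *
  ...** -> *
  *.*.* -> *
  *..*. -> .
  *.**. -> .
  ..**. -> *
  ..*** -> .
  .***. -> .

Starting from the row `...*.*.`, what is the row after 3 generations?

**...**

generation 1: ***.*.*
generation 2: ..*.**.
generation 3: **...**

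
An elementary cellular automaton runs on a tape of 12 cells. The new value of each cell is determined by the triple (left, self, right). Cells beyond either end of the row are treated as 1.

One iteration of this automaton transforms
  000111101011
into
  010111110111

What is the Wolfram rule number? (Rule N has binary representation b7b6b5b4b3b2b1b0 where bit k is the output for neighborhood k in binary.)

position 4: 111 → 1  (bit 7 = 1)
position 6: 110 → 1  (bit 6 = 1)
position 7: 101 → 1  (bit 5 = 1)
position 0: 100 → 0  (bit 4 = 0)
position 3: 011 → 1  (bit 3 = 1)
position 8: 010 → 0  (bit 2 = 0)
position 2: 001 → 0  (bit 1 = 0)
position 1: 000 → 1  (bit 0 = 1)
bits b7..b0 = 11101001 = 233

233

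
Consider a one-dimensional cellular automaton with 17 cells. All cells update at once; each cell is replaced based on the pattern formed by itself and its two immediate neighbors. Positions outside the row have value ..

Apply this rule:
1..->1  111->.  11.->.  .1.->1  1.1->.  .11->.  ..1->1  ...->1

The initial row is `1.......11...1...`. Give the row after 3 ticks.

11111111..1111111
........11.......
11111111..1111111

11111111..1111111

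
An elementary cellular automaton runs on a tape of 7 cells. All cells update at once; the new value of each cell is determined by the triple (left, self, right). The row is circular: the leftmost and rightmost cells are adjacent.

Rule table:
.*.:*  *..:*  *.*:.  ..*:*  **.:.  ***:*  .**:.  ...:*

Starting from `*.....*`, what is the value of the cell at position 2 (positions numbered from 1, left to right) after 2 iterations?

iteration 1: .*****.
iteration 2: *.***.*
position 2 holds .

.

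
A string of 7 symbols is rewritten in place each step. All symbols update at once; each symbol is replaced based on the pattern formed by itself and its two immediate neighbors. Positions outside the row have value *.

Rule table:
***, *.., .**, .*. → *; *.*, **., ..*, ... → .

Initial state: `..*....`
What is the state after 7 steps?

*.*.**.

*.**...
..*.*..
*.*.**.
..*.*..  (repeats step 2; period 2)
step 7: *.*.**.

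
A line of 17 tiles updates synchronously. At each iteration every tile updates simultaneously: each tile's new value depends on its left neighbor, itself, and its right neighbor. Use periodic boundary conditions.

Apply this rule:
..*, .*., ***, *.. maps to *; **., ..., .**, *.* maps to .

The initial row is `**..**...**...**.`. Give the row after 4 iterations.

..**..*.*..*.*...
.*..***.****.**..
****.*...**....*.
.**..**.*..*..**.

.**..**.*..*..**.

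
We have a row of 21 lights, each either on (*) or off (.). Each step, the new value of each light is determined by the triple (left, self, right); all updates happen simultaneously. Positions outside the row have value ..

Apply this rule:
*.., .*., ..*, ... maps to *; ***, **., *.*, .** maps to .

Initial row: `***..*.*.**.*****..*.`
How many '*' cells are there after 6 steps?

13

...***.*.........****
***....**********....
...****..........****
***....**********....  (repeats step 2; period 2)
step 6: ***....**********....
count of *: 13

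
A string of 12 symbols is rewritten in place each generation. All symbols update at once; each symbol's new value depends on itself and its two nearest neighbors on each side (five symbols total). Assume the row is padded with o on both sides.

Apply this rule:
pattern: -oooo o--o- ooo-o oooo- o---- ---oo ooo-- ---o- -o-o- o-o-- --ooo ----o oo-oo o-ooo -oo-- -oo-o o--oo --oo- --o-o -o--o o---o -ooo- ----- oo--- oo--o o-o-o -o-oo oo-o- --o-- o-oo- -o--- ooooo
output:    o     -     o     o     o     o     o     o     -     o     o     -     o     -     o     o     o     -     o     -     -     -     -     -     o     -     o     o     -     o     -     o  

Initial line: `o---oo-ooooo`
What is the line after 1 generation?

o--o-oo-oooo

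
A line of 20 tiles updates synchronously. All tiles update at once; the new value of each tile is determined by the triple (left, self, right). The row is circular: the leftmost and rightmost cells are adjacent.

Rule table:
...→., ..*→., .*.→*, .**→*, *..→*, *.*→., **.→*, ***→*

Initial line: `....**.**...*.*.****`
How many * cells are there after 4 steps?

step 1: *...**.***..*.*.****
step 2: **..**.****.*.*.****
step 3: ***.**.****.*.*.****
step 4: ***.**.****.*.*.****
count of *: 15

15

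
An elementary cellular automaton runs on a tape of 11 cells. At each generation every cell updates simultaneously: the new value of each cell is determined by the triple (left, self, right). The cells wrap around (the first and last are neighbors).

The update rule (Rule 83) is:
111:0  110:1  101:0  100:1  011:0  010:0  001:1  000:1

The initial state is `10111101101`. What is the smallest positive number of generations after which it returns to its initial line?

22

generation 1: 10000100100
generation 2: 01111011011
generation 3: 00001001001
generation 4: 11110110110
generation 5: 00010010010
generation 6: 11101101101
generation 7: 00100100100
generation 8: 11011011011
generation 9: 01001001000
generation 10: 10110110111
generation 11: 10010010000
generation 12: 01101101111
generation 13: 00100100001
generation 14: 11011011110
generation 15: 01001000010
generation 16: 10110111101
generation 17: 10010000100
generation 18: 01101111011
generation 19: 00100001001
generation 20: 11011110110
generation 21: 01000010010
generation 22: 10111101101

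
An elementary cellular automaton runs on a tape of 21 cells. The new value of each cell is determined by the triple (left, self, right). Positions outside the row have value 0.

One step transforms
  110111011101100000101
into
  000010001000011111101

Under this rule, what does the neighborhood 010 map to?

At position 18 the neighborhood is 010; the next row has 1 there.

1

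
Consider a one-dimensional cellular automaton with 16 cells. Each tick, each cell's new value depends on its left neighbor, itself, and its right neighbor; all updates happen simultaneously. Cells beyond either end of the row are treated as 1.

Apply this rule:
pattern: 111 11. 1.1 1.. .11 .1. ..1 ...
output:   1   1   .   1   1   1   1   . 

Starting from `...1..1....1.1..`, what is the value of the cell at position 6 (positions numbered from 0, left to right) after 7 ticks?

tick 1: 1.111111..11.111
tick 2: 1.1111111111.111
tick 3: 1.1111111111.111  (fixed point — unchanged through tick 7)
position 6 holds 1

1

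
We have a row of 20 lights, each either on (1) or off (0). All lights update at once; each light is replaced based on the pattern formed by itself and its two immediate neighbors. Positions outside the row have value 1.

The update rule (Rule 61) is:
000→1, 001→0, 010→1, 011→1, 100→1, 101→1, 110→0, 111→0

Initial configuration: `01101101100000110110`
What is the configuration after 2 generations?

generation 1: 11011011011110101101
generation 2: 00110110110001111011

00110110110001111011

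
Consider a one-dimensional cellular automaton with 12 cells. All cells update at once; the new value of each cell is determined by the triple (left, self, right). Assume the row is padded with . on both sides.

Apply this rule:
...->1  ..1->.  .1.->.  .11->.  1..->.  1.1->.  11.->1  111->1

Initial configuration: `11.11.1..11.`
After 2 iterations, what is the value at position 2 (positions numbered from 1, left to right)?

.1..1.....1.
......111...
position 2 holds .

.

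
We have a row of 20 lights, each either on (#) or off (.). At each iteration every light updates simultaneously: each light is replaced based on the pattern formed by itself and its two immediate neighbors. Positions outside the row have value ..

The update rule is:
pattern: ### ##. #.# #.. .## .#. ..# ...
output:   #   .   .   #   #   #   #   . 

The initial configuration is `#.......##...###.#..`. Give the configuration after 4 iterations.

#.#..#..##..####.###

##.....##.#.###..##.
#.#...##..#.##.###.#
#.##.##.###.#..##..#
#.#..#..##..####.###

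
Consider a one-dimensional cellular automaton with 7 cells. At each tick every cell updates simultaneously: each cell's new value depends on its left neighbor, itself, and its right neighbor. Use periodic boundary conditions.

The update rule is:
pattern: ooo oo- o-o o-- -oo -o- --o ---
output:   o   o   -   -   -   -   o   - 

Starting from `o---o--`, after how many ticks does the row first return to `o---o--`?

7

---o--o
--o--o-
-o--o--
o--o---
--o---o
-o---o-
o---o--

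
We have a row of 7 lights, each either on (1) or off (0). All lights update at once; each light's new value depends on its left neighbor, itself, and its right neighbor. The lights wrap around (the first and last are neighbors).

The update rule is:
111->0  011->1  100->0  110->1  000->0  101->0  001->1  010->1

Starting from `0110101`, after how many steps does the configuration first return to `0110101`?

0110101

1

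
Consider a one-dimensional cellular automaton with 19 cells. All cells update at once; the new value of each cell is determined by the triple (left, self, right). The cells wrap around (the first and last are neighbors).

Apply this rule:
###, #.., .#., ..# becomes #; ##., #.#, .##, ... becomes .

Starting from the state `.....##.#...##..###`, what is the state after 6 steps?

..#....#....#.....#

step 1: #...#...##.#..##.#.
step 2: ##.###.#...###...#.
step 3: ....#..##.#.#.#.##.
step 4: ...####...#.#.#...#
step 5: #.#.##.#.##.#.##.##
step 6: ..#....#....#.....#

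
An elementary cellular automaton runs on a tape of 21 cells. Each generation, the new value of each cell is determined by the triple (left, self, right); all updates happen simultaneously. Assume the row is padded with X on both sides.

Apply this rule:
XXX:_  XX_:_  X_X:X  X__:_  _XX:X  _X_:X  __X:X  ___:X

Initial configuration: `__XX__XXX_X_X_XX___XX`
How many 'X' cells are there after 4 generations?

generation 1: _XX__XX__XXXXXX__XXX_
generation 2: XX__XX__XX______XX__X
generation 3: ___XX__XX__XXXXXX__XX
generation 4: _XXX__XX__XX______XX_
count of X: 9

9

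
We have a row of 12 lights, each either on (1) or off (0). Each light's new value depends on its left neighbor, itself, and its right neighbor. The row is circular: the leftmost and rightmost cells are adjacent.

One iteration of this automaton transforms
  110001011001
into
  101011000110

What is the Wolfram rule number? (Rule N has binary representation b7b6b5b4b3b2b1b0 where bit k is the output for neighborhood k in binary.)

150

position 0: 111 → 1  (bit 7 = 1)
position 1: 110 → 0  (bit 6 = 0)
position 6: 101 → 0  (bit 5 = 0)
position 2: 100 → 1  (bit 4 = 1)
position 7: 011 → 0  (bit 3 = 0)
position 5: 010 → 1  (bit 2 = 1)
position 4: 001 → 1  (bit 1 = 1)
position 3: 000 → 0  (bit 0 = 0)
bits b7..b0 = 10010110 = 150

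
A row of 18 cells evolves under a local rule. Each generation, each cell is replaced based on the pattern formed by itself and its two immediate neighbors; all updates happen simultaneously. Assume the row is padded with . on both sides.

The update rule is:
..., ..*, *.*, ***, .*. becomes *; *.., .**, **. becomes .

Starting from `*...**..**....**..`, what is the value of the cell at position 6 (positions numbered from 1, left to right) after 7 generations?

.

generation 1: *.**...*...***...*
generation 2: **...***.**.*..***
generation 3: ...**.*.*..**.*.*.
generation 4: ***..****.*..****.
generation 5: .*..*.**.**.*.**..
generation 6: **.***..*..***...*
generation 7: ..*.*..**.*.*..***
position 6 holds .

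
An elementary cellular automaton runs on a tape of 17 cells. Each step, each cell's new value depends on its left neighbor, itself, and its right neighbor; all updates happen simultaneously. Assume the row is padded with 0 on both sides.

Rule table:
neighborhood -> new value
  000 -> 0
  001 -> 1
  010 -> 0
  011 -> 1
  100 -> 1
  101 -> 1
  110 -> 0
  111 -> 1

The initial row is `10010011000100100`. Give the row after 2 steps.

11011101010110101

01101110101011010
11011101010110101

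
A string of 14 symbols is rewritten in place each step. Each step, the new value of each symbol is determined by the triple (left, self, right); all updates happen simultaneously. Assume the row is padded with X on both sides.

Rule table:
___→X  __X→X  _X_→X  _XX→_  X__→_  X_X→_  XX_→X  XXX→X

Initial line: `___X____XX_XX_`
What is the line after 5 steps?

_X_X_X_X_X__X_

step 1: _XXX_XXX_X__X_
step 2: __XX__XX_X_XX_
step 3: _X_X_X_X_X__X_
step 4: _X_X_X_X_X_XX_
step 5: _X_X_X_X_X__X_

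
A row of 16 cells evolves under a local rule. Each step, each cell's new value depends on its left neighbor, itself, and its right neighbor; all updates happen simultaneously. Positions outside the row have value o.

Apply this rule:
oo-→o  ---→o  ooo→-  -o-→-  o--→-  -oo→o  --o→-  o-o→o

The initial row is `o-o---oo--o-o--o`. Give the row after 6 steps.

step 1: oo--o-oo---o---o
step 2: -o---ooo-o---o-o
step 3: o--o-o-oo--o--oo
step 4: o---o-ooo-----o-
step 5: o-o--oo-o-ooo--o
step 6: oo---ooo-oo-o--o

oo---ooo-oo-o--o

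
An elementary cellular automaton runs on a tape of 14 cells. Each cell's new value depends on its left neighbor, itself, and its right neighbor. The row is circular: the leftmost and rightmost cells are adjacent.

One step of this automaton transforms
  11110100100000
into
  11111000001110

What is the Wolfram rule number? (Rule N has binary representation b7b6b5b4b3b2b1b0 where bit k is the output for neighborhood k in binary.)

position 1: 111 → 1  (bit 7 = 1)
position 3: 110 → 1  (bit 6 = 1)
position 4: 101 → 1  (bit 5 = 1)
position 6: 100 → 0  (bit 4 = 0)
position 0: 011 → 1  (bit 3 = 1)
position 5: 010 → 0  (bit 2 = 0)
position 7: 001 → 0  (bit 1 = 0)
position 10: 000 → 1  (bit 0 = 1)
bits b7..b0 = 11101001 = 233

233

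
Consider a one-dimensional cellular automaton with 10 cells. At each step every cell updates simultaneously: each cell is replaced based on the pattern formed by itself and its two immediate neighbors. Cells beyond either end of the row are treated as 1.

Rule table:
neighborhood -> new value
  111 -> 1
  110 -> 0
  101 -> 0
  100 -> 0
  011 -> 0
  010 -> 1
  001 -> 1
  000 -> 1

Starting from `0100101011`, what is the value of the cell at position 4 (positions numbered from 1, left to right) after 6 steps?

1

0101101001
0100001010
0101111010
0100110010
0101000110
0101011000
position 4 holds 1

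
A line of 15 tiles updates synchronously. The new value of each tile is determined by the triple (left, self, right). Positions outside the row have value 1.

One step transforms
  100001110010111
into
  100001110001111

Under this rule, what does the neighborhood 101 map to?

1

At position 11 the neighborhood is 101; the next row has 1 there.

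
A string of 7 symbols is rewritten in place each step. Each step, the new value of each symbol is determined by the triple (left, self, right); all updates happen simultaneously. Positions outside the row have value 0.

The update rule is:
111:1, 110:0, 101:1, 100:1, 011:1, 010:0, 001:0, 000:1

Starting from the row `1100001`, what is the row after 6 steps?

1010101

step 1: 1011100
step 2: 0111011
step 3: 0110110
step 4: 0101101
step 5: 0011010
step 6: 1010101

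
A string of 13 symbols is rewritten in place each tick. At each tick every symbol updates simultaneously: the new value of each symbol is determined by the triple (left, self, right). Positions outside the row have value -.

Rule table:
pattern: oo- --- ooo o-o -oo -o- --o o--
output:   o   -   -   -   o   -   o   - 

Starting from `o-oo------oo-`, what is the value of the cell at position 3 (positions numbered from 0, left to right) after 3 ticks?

--oo-----ooo-
-ooo----oo-o-
oo-o---ooo---
position 3 holds o

o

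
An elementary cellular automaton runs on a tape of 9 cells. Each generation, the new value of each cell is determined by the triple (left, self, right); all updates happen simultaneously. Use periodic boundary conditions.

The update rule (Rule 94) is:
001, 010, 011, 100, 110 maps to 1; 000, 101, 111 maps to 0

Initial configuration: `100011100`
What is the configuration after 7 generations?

110110110

110110111
010110100
110110110
110110110  (fixed point — unchanged through generation 7)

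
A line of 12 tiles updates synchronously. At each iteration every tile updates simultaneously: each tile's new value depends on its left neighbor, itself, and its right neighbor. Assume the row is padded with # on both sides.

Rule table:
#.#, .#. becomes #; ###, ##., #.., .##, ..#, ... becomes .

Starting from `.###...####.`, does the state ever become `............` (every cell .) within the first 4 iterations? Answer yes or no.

#..........#
............
all cells are . at iteration 2

yes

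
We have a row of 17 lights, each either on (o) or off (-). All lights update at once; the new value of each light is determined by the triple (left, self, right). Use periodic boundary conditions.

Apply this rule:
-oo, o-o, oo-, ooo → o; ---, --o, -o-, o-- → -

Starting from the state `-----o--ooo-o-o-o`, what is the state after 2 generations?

--------ooooo-o--

generation 1: --------oooo-o-o-
generation 2: --------ooooo-o--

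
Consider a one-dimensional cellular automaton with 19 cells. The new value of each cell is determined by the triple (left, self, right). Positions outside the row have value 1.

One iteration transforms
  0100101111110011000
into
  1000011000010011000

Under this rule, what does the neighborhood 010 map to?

At position 1 the neighborhood is 010; the next row has 0 there.

0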